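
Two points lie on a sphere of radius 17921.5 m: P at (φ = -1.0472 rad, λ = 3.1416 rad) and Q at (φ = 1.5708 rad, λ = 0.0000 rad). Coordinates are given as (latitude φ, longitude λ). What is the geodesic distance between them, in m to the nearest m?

Let φ₁ = -1.0472 rad, φ₂ = 1.5708 rad, and Δλ = 3.1416 rad.
cos c = sin φ₁ sin φ₂ + cos φ₁ cos φ₂ cos Δλ = (-0.8660)(1.0000) + (0.5000)(-0.0000)(-1.0000) = -0.86602,
so c = arccos(-0.86602) = 2.61799 rad.
Distance = R·c = 17921.5 × 2.6180 ≈ 46918 m.

46918 m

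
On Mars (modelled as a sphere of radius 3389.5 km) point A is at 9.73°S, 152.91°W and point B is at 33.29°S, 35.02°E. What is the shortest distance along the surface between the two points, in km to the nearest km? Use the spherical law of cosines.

8065 km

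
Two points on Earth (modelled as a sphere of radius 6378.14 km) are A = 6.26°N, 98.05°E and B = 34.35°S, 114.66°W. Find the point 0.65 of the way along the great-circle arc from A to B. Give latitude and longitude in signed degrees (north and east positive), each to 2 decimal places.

The central angle between A and B is δ = 2.4220 rad.
With f = 0.65, the slerp weights are sin((1−f)δ)/sin δ = 1.1376 and sin(fδ)/sin δ = 1.5172.
Weighted sum of the unit vectors: (1.1376)·(-0.1392,0.9842,0.1090) + (1.5172)·(-0.3445,-0.7503,-0.5642) = (-0.6810, -0.0188, -0.7321).
Converting back: φ = atan2(z, √(x²+y²)) = -47.06°, λ = atan2(y, x) = -178.42°.

-47.06°, -178.42°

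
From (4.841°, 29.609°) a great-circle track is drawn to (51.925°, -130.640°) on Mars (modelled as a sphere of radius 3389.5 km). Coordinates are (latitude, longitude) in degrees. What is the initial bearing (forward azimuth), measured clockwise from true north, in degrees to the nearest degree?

346°

Δλ = -160.249° = -2.7969 rad.
y = sin Δλ · cos φ₂ = (-0.3379)(0.6167) = -0.2084
x = cos φ₁ sin φ₂ − sin φ₁ cos φ₂ cos Δλ = (0.9964)(0.7872) − (0.0844)(0.6167)(-0.9412) = 0.8334
θ = atan2(y, x) = -14.04°; adding 360° gives 346°.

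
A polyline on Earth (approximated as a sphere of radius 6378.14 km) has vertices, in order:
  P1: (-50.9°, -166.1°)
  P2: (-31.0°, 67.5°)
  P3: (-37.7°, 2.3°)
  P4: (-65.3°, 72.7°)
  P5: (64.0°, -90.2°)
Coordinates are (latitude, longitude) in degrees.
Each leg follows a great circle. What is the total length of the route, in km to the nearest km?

Leg P1→P2: central angle 1.4918 rad, distance 9515.0 km.
Leg P2→P3: central angle 0.9280 rad, distance 5918.9 km.
Leg P3→P4: central angle 0.8413 rad, distance 5366.0 km.
Leg P4→P5: central angle 3.0122 rad, distance 19212.4 km.
Total: 9515.0 + 5918.9 + 5366.0 + 19212.4 ≈ 40012 km.

40012 km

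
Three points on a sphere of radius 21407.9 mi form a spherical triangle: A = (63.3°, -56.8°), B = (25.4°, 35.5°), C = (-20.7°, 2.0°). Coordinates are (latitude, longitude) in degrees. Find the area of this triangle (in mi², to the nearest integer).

342454230 mi²

Side lengths (central angles): a = 0.9848, b = 1.6690, c = 1.1951 rad; semiperimeter s = 1.9245.
By l'Huilier's theorem, tan(E/4) = √[tan(s/2) tan((s−a)/2) tan((s−b)/2) tan((s−c)/2)], giving spherical excess E = 0.7472 rad.
Area = E·R² = 0.7472 × (21407.9)² ≈ 342454230 mi².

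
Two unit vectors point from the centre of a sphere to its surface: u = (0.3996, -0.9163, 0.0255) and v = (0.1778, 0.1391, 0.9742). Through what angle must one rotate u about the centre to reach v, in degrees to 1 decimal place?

91.8°

u·v = -0.0316; |u| = 1.0000, |v| = 1.0000.
cos θ = (u·v)/(|u||v|) = -0.0316, so θ = 91.8°.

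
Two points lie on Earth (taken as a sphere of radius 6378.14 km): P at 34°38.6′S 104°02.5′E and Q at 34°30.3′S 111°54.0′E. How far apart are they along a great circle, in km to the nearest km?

720 km

Let φ₁ = -0.6046 rad, φ₂ = -0.6022 rad, and Δλ = 0.1372 rad.
cos c = sin φ₁ sin φ₂ + cos φ₁ cos φ₂ cos Δλ = (-0.5685)(-0.5665) + (0.8227)(0.8241)(0.9906) = 0.99363,
so c = arccos(0.99363) = 0.11293 rad.
Distance = R·c = 6378.14 × 0.1129 ≈ 720 km.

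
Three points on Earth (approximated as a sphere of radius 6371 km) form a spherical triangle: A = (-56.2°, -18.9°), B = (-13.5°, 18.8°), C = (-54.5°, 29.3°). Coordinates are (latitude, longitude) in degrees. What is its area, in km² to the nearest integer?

Side lengths (central angles): a = 0.7299, b = 0.4694, c = 0.8995 rad; semiperimeter s = 1.0494.
By l'Huilier's theorem, tan(E/4) = √[tan(s/2) tan((s−a)/2) tan((s−b)/2) tan((s−c)/2)], giving spherical excess E = 0.1827 rad.
Area = E·R² = 0.1827 × (6371)² ≈ 7416837 km².

7416837 km²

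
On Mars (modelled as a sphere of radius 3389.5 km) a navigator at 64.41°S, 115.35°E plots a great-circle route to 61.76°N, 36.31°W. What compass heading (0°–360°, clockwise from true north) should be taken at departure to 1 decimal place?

271.3°

Δλ = -151.660° = -2.6470 rad.
y = sin Δλ · cos φ₂ = (-0.4747)(0.4732) = -0.2246
x = cos φ₁ sin φ₂ − sin φ₁ cos φ₂ cos Δλ = (0.4319)(0.8810) − (-0.9019)(0.4732)(-0.8801) = 0.0049
θ = atan2(y, x) = -88.75°; adding 360° gives 271.3°.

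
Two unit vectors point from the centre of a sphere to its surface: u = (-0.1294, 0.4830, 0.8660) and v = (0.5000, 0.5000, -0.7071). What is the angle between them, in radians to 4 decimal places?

2.0214 rad

u·v = -0.4355; |u| = 1.0000, |v| = 1.0000.
cos θ = (u·v)/(|u||v|) = -0.4356, so θ = 2.0214 rad.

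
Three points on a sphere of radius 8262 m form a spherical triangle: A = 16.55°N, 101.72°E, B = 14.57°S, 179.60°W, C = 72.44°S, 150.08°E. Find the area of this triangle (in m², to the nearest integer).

69834597 m²

Side lengths (central angles): a = 1.0565, b = 1.6503, c = 1.4601 rad; semiperimeter s = 2.0835.
By l'Huilier's theorem, tan(E/4) = √[tan(s/2) tan((s−a)/2) tan((s−b)/2) tan((s−c)/2)], giving spherical excess E = 1.0231 rad.
Area = E·R² = 1.0231 × (8262)² ≈ 69834597 m².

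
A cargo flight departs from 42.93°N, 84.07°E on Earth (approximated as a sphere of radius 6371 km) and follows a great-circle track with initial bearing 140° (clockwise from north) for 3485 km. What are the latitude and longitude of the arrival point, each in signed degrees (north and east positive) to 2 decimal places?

Angular distance δ = d/R = 3485/6371 = 0.54701 rad; initial bearing θ = 2.4435 rad.
sin φ₂ = sin φ₁ cos δ + cos φ₁ sin δ cos θ = (0.6811)(0.8541) + (0.7322)(0.5201)(-0.7660) = 0.2900, so φ₂ = 16.86°.
Δλ = atan2(sin θ sin δ cos φ₁, cos δ − sin φ₁ sin φ₂) = atan2(0.2448, 0.6566) = 20.447°.
λ₂ = 84.070° + 20.447° = 104.52°.

16.86°, 104.52°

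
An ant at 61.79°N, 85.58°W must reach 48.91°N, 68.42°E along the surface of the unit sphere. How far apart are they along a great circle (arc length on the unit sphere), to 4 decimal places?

1.1757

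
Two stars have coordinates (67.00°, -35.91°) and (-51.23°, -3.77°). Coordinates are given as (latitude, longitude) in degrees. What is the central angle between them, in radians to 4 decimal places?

2.1066 rad

Let φ₁ = 1.1694 rad, φ₂ = -0.8941 rad, and Δλ = 0.5609 rad.
cos c = sin φ₁ sin φ₂ + cos φ₁ cos φ₂ cos Δλ = (0.9205)(-0.7797) + (0.3907)(0.6262)(0.8468) = -0.51051,
so c = arccos(-0.51051) = 2.10657 rad.
So the angular separation is 2.1066 rad.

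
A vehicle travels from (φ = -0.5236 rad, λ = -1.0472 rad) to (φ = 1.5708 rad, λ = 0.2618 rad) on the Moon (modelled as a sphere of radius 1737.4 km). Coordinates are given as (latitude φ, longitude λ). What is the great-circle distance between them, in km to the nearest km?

3639 km

In radians: φ₁ = -0.5236, φ₂ = 1.5708, Δλ = 75.000° = 1.3090 rad.
cos c = sin φ₁ sin φ₂ + cos φ₁ cos φ₂ cos Δλ = (-0.5000)(1.0000) + (0.8660)(-0.0000)(0.2588) = -0.50000,
so c = arccos(-0.50000) = 2.09440 rad.
Distance = R·c = 1737.4 × 2.0944 ≈ 3639 km.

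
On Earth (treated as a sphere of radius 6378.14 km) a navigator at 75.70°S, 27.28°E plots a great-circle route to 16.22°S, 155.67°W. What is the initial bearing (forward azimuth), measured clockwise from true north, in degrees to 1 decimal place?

Δλ = 177.050° = 3.0901 rad.
y = sin Δλ · cos φ₂ = (0.0515)(0.9602) = 0.0494
x = cos φ₁ sin φ₂ − sin φ₁ cos φ₂ cos Δλ = (0.2470)(-0.2793) − (-0.9690)(0.9602)(-0.9987) = -0.9982
θ = atan2(y, x) = 177.17°, so the bearing is 177.2°.

177.2°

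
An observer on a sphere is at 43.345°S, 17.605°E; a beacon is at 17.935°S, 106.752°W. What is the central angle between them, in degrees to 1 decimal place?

With latitudes φ₁ = -43.345°, φ₂ = -17.935° and longitude difference Δλ = -124.357°:
Haversine: a = sin²(Δφ/2) + cos φ₁ cos φ₂ sin²(Δλ/2) = 0.0484 + (0.7272)(0.9514)(0.7822) = 0.58955.
Central angle c = 2·arcsin(√a) = 1.75087 rad.
So the angular separation is 100.3°.

100.3°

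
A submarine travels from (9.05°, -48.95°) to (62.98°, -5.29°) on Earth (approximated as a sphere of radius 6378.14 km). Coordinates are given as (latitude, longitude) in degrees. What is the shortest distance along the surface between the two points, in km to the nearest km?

6936 km

In radians: φ₁ = 0.1580, φ₂ = 1.0992, Δλ = 43.660° = 0.7620 rad.
cos c = sin φ₁ sin φ₂ + cos φ₁ cos φ₂ cos Δλ = (0.1573)(0.8908) + (0.9876)(0.4543)(0.7234) = 0.46470,
so c = arccos(0.46470) = 1.08750 rad.
Distance = R·c = 6378.14 × 1.0875 ≈ 6936 km.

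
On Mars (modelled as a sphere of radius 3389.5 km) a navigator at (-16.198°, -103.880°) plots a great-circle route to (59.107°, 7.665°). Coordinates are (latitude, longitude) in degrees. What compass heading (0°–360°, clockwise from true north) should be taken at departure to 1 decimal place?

31.8°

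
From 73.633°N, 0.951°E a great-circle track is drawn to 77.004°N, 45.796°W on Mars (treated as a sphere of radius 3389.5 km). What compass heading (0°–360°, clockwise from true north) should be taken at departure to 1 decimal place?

307.7°

Δλ = -46.747° = -0.8159 rad.
y = sin Δλ · cos φ₂ = (-0.7283)(0.2249) = -0.1638
x = cos φ₁ sin φ₂ − sin φ₁ cos φ₂ cos Δλ = (0.2818)(0.9744) − (0.9595)(0.2249)(0.6852) = 0.1267
θ = atan2(y, x) = -52.27°; adding 360° gives 307.7°.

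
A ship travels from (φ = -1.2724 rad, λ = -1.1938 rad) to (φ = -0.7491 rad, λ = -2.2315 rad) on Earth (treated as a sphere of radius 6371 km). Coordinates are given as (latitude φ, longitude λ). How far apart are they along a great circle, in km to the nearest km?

With latitudes φ₁ = -72.903°, φ₂ = -42.920° and longitude difference Δλ = -59.456°:
cos c = sin φ₁ sin φ₂ + cos φ₁ cos φ₂ cos Δλ = (-0.9558)(-0.6810) + (0.2940)(0.7323)(0.5082) = 0.76030,
so c = arccos(0.76030) = 0.70703 rad.
Distance = R·c = 6371 × 0.7070 ≈ 4504 km.

4504 km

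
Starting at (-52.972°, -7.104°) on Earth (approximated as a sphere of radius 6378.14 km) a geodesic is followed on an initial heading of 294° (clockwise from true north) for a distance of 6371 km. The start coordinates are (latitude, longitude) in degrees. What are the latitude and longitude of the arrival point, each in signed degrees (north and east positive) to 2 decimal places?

-13.07°, -59.16°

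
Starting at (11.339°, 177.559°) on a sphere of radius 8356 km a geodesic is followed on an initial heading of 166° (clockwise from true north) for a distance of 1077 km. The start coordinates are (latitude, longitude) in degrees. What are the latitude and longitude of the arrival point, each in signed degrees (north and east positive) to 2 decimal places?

Angular distance δ = d/R = 1077/8356 = 0.12889 rad; initial bearing θ = 2.8972 rad.
sin φ₂ = sin φ₁ cos δ + cos φ₁ sin δ cos θ = (0.1966)(0.9917) + (0.9805)(0.1285)(-0.9703) = 0.0727, so φ₂ = 4.17°.
Δλ = atan2(sin θ sin δ cos φ₁, cos δ − sin φ₁ sin φ₂) = atan2(0.0305, 0.9774) = 1.787°.
λ₂ = 177.559° + 1.787° = 179.35°.

4.17°, 179.35°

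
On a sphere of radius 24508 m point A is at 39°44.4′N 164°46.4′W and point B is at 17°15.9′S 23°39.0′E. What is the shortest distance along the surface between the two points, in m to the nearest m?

66885 m

With latitudes φ₁ = 39.740°, φ₂ = -17.265° and longitude difference Δλ = -171.577°:
cos c = sin φ₁ sin φ₂ + cos φ₁ cos φ₂ cos Δλ = (0.6393)(-0.2968) + (0.7690)(0.9549)(-0.9892) = -0.91613,
so c = arccos(-0.91613) = 2.72910 rad.
Distance = R·c = 24508 × 2.7291 ≈ 66885 m.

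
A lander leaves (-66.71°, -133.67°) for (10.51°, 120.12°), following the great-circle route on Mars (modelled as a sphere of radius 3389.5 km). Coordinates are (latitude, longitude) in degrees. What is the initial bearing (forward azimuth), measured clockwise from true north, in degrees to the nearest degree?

259°

With φ₁ = -1.1643, φ₂ = 0.1834, Δλ = -1.8537 rad, the forward-azimuth formula gives
θ = atan2( sin Δλ cos φ₂ , cos φ₁ sin φ₂ − sin φ₁ cos φ₂ cos Δλ ) = atan2(-0.9441, -0.1800) = -100.79°.
Adding 360° brings this into [0°, 360°): 259°.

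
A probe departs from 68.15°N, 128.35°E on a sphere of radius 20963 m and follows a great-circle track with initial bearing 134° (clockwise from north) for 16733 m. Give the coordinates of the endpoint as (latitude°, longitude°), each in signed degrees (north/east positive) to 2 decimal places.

Angular distance δ = d/R = 16733/20963 = 0.79822 rad; initial bearing θ = 2.3387 rad.
sin φ₂ = sin φ₁ cos δ + cos φ₁ sin δ cos θ = (0.9282)(0.6980) + (0.3722)(0.7161)(-0.6947) = 0.4627, so φ₂ = 27.56°.
Δλ = atan2(sin θ sin δ cos φ₁, cos δ − sin φ₁ sin φ₂) = atan2(0.1917, 0.2685) = 35.526°.
λ₂ = 128.350° + 35.526° = 163.88°.

27.56°, 163.88°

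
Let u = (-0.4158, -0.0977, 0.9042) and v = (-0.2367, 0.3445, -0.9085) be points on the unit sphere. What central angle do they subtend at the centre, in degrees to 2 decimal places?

139.17°

u·v = -0.7567; |u| = 1.0000, |v| = 1.0000.
cos θ = (u·v)/(|u||v|) = -0.7567, so θ = 139.17°.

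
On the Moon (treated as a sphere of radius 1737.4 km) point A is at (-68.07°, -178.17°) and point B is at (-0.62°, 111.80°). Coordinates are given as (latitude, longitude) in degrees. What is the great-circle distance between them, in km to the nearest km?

2489 km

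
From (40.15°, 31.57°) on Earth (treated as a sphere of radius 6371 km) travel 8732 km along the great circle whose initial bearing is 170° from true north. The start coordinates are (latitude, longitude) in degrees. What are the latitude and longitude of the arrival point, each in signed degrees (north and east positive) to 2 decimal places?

Angular distance δ = d/R = 8732/6371 = 1.37059 rad; initial bearing θ = 2.9671 rad.
sin φ₂ = sin φ₁ cos δ + cos φ₁ sin δ cos θ = (0.6448)(0.1989) + (0.7644)(0.9800)(-0.9848) = -0.6095, so φ₂ = -37.55°.
Δλ = atan2(sin θ sin δ cos φ₁, cos δ − sin φ₁ sin φ₂) = atan2(0.1301, 0.5919) = 12.395°.
λ₂ = 31.570° + 12.395° = 43.97°.

-37.55°, 43.97°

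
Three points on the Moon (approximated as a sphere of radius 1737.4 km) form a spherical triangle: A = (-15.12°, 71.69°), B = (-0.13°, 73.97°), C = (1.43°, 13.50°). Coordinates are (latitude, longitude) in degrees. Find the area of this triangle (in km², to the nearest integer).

460007 km²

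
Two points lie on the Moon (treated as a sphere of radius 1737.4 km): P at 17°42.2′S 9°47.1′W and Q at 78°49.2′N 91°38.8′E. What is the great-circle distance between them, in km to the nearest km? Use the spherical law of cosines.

Let φ₁ = -0.3090 rad, φ₂ = 1.3757 rad, and Δλ = 1.7703 rad.
cos c = sin φ₁ sin φ₂ + cos φ₁ cos φ₂ cos Δλ = (-0.3041)(0.9810) + (0.9526)(0.1939)(-0.1982) = -0.33493,
so c = arccos(-0.33493) = 1.91232 rad.
Distance = R·c = 1737.4 × 1.9123 ≈ 3322 km.

3322 km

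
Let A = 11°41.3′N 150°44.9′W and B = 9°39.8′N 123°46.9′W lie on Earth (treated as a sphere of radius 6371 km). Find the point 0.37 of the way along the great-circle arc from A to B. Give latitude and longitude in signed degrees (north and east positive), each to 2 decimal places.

Central angle δ = 0.4637 rad. Interpolating on the sphere with fraction f = 0.37:
P = [sin((1−f)δ)·A + sin(fδ)·B] / sin δ = 0.6439·A + 0.3817·B in Cartesian coordinates,
giving P = (-0.7594, -0.6209, 0.1945), i.e. latitude 11.22°, longitude -140.73°.

11.22°, -140.73°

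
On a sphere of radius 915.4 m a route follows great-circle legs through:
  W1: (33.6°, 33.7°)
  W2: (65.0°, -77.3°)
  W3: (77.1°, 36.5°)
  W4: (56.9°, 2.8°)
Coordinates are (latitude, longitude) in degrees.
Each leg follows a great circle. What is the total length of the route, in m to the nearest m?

1975 m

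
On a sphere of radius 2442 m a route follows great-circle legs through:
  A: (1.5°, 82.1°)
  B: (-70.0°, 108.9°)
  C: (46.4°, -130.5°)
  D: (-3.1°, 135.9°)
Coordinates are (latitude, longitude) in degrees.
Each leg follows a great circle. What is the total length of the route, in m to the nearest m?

13281 m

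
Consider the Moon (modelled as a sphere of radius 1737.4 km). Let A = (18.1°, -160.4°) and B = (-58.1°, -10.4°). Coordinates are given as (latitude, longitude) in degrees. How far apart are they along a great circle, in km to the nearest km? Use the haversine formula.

4073 km

With latitudes φ₁ = 18.100°, φ₂ = -58.100° and longitude difference Δλ = 150.000°:
Haversine: a = sin²(Δφ/2) + cos φ₁ cos φ₂ sin²(Δλ/2) = 0.3807 + (0.9505)(0.5284)(0.9330) = 0.84938.
Central angle c = 2·arcsin(√a) = 2.34445 rad.
Distance = R·c = 1737.4 × 2.3444 ≈ 4073 km.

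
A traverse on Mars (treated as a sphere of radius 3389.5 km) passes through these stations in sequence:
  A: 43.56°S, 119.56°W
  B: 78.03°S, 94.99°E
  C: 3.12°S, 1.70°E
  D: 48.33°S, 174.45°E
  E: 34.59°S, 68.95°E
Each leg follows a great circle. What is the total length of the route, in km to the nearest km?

20485 km

Leg A→B: central angle 0.9880 rad, distance 3348.9 km.
Leg B→C: central angle 1.5294 rad, distance 5184.0 km.
Leg C→D: central angle 2.2369 rad, distance 7581.8 km.
Leg D→E: central angle 1.2893 rad, distance 4370.1 km.
Total: 3348.9 + 5184.0 + 7581.8 + 4370.1 ≈ 20485 km.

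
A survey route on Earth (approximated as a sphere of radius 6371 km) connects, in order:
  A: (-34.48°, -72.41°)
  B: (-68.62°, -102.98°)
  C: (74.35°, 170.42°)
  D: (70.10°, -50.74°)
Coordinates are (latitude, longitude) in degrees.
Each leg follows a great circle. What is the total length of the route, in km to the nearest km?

Leg A→B: central angle 0.6666 rad, distance 4247.2 km.
Leg B→C: central angle 2.6700 rad, distance 17010.3 km.
Leg C→D: central angle 0.5803 rad, distance 3697.1 km.
Total: 4247.2 + 17010.3 + 3697.1 ≈ 24955 km.

24955 km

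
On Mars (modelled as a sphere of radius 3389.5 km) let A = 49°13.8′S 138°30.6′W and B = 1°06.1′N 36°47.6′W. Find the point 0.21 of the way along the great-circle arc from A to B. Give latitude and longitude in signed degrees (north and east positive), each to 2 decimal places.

Central angle δ = 1.7185 rad. Interpolating on the sphere with fraction f = 0.21:
P = [sin((1−f)δ)·A + sin(fδ)·B] / sin δ = 0.9881·A + 0.3570·B in Cartesian coordinates,
giving P = (-0.1975, -0.6412, -0.7415), i.e. latitude -47.86°, longitude -107.12°.

-47.86°, -107.12°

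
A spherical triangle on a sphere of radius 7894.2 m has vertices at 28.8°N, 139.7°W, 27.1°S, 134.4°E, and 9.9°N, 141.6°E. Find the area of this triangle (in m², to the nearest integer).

30311990 m²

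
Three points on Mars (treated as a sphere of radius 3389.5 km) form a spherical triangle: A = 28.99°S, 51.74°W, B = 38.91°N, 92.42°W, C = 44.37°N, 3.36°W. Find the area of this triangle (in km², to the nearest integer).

10707854 km²

Side lengths (central angles): a = 1.1059, b = 1.4943, c = 1.3574 rad; semiperimeter s = 1.9788.
By l'Huilier's theorem, tan(E/4) = √[tan(s/2) tan((s−a)/2) tan((s−b)/2) tan((s−c)/2)], giving spherical excess E = 0.9320 rad.
Area = E·R² = 0.9320 × (3389.5)² ≈ 10707854 km².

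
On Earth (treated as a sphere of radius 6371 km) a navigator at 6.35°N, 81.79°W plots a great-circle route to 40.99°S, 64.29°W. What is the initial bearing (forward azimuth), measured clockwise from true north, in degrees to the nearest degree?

Δλ = 17.500° = 0.3054 rad.
y = sin Δλ · cos φ₂ = (0.3007)(0.7548) = 0.2270
x = cos φ₁ sin φ₂ − sin φ₁ cos φ₂ cos Δλ = (0.9939)(-0.6559) − (0.1106)(0.7548)(0.9537) = -0.7315
θ = atan2(y, x) = 162.76°, so the bearing is 163°.

163°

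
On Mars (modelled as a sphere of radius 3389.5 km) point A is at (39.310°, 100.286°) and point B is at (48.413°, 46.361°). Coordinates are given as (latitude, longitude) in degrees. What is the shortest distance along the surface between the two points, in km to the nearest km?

With latitudes φ₁ = 39.310°, φ₂ = 48.413° and longitude difference Δλ = -53.925°:
Haversine: a = sin²(Δφ/2) + cos φ₁ cos φ₂ sin²(Δλ/2) = 0.0063 + (0.7737)(0.6638)(0.2056) = 0.11188.
Central angle c = 2·arcsin(√a) = 0.68210 rad.
Distance = R·c = 3389.5 × 0.6821 ≈ 2312 km.

2312 km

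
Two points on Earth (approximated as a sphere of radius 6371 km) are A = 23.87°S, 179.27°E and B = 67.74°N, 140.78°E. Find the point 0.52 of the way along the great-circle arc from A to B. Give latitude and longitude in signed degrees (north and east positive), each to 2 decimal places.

24.75°, 167.76°

Central angle δ = 1.6743 rad. Interpolating on the sphere with fraction f = 0.52:
P = [sin((1−f)δ)·A + sin(fδ)·B] / sin δ = 0.7238·A + 0.7689·B in Cartesian coordinates,
giving P = (-0.8875, 0.1926, 0.4187), i.e. latitude 24.75°, longitude 167.76°.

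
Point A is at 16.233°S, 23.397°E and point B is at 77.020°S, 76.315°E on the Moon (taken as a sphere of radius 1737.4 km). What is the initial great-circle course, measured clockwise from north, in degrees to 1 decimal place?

168.7°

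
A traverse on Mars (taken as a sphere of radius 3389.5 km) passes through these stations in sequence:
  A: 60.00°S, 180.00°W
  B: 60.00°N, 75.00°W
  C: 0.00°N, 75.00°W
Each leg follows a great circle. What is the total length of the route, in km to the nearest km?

Leg A→B: central angle 2.5230 rad, distance 8551.8 km.
Leg B→C: central angle 1.0472 rad, distance 3549.5 km.
Total: 8551.8 + 3549.5 ≈ 12101 km.

12101 km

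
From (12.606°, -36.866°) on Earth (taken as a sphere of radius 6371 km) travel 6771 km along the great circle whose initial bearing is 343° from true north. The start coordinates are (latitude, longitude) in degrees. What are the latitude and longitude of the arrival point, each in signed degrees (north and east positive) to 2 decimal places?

67.15°, -78.01°

Angular distance δ = d/R = 6771/6371 = 1.06278 rad; initial bearing θ = 5.9865 rad.
sin φ₂ = sin φ₁ cos δ + cos φ₁ sin δ cos θ = (0.2182)(0.4864) + (0.9759)(0.8737)(0.9563) = 0.9216, so φ₂ = 67.15°.
Δλ = atan2(sin θ sin δ cos φ₁, cos δ − sin φ₁ sin φ₂) = atan2(-0.2493, 0.2853) = -41.145°.
λ₂ = -36.866° − 41.145° = -78.01°.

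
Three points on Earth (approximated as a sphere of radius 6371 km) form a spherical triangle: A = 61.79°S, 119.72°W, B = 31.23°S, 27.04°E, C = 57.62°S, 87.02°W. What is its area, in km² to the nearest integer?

8765600 km²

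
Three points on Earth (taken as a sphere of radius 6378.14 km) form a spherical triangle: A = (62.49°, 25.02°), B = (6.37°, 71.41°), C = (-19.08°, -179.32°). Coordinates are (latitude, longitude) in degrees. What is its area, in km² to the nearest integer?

Side lengths (central angles): a = 1.9243, b = 2.3290, c = 1.1428 rad; semiperimeter s = 2.6981.
By l'Huilier's theorem, tan(E/4) = √[tan(s/2) tan((s−a)/2) tan((s−b)/2) tan((s−c)/2)], giving spherical excess E = 2.0912 rad.
Area = E·R² = 2.0912 × (6378.14)² ≈ 85072023 km².

85072023 km²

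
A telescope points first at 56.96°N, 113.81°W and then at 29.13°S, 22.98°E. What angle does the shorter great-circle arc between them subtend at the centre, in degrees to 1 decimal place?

139.0°

Let φ₁ = 0.9941 rad, φ₂ = -0.5084 rad, and Δλ = 2.3874 rad.
cos c = sin φ₁ sin φ₂ + cos φ₁ cos φ₂ cos Δλ = (0.8383)(-0.4868) + (0.5452)(0.8735)(-0.7288) = -0.75520,
so c = arccos(-0.75520) = 2.42675 rad.
So the angular separation is 139.0°.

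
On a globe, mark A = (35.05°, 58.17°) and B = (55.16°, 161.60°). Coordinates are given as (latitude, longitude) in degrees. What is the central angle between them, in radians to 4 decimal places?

Let φ₁ = 0.6117 rad, φ₂ = 0.9627 rad, and Δλ = 1.8052 rad.
cos c = sin φ₁ sin φ₂ + cos φ₁ cos φ₂ cos Δλ = (0.5743)(0.8208) + (0.8187)(0.5713)(-0.2323) = 0.36273,
so c = arccos(0.36273) = 1.19960 rad.
So the angular separation is 1.1996 rad.

1.1996 rad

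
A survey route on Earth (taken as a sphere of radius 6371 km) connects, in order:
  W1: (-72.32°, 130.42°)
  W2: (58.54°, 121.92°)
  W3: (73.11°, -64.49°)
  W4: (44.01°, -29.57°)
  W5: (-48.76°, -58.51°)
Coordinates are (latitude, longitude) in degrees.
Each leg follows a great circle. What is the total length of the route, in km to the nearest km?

34327 km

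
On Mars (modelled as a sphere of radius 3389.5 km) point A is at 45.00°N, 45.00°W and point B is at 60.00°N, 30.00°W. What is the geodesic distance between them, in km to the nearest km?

Let φ₁ = 0.7854 rad, φ₂ = 1.0472 rad, and Δλ = 0.2618 rad.
Haversine: a = sin²(Δφ/2) + cos φ₁ cos φ₂ sin²(Δλ/2) = 0.0170 + (0.7071)(0.5000)(0.0170) = 0.02306.
Central angle c = 2·arcsin(√a) = 0.30489 rad.
Distance = R·c = 3389.5 × 0.3049 ≈ 1033 km.

1033 km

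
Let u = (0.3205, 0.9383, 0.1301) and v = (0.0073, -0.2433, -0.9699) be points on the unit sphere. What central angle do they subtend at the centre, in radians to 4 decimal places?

1.9306 rad

u·v = -0.3521; |u| = 1.0000, |v| = 1.0000.
cos θ = (u·v)/(|u||v|) = -0.3521, so θ = 1.9306 rad.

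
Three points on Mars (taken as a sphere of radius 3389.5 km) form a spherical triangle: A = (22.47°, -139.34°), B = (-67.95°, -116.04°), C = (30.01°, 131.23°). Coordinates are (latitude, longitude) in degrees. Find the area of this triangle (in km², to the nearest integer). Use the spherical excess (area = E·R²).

21615771 km²

Side lengths (central angles): a = 2.2008, b = 1.3703, c = 1.6064 rad; semiperimeter s = 2.5888.
By l'Huilier's theorem, tan(E/4) = √[tan(s/2) tan((s−a)/2) tan((s−b)/2) tan((s−c)/2)], giving spherical excess E = 1.8815 rad.
Area = E·R² = 1.8815 × (3389.5)² ≈ 21615771 km².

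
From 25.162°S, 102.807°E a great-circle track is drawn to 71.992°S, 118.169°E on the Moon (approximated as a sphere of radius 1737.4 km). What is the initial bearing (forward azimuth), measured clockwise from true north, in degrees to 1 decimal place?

With φ₁ = -0.4392, φ₂ = -1.2565, Δλ = 0.2681 rad, the forward-azimuth formula gives
θ = atan2( sin Δλ cos φ₂ , cos φ₁ sin φ₂ − sin φ₁ cos φ₂ cos Δλ ) = atan2(0.0819, -0.7340) = 173.63°.
So the initial bearing is 173.6°.

173.6°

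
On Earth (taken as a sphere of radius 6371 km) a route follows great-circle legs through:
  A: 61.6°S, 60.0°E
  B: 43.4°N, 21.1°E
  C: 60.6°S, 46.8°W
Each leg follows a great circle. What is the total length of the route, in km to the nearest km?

Leg A→B: central angle 1.9129 rad, distance 12187.0 km.
Leg B→C: central angle 2.0538 rad, distance 13084.5 km.
Total: 12187.0 + 13084.5 ≈ 25272 km.

25272 km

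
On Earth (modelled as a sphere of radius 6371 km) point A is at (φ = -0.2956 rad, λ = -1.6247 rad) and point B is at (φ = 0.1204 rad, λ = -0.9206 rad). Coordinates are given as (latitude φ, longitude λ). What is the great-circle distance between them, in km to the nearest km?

In radians: φ₁ = -0.2956, φ₂ = 0.1204, Δλ = 40.342° = 0.7041 rad.
cos c = sin φ₁ sin φ₂ + cos φ₁ cos φ₂ cos Δλ = (-0.2913)(0.1201) + (0.9566)(0.9928)(0.7622) = 0.68887,
so c = arccos(0.68887) = 0.81087 rad.
Distance = R·c = 6371 × 0.8109 ≈ 5166 km.

5166 km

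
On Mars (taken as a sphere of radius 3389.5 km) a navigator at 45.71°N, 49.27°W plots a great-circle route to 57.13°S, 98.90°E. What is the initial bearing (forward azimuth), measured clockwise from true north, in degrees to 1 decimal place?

131.9°

Δλ = 148.170° = 2.5861 rad.
y = sin Δλ · cos φ₂ = (0.5274)(0.5427) = 0.2862
x = cos φ₁ sin φ₂ − sin φ₁ cos φ₂ cos Δλ = (0.6983)(-0.8399) − (0.7158)(0.5427)(-0.8496) = -0.2564
θ = atan2(y, x) = 131.86°, so the bearing is 131.9°.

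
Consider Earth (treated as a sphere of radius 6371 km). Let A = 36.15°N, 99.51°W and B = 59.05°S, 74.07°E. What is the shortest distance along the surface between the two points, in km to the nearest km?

17426 km

Let φ₁ = 0.6309 rad, φ₂ = -1.0306 rad, and Δλ = 3.0295 rad.
cos c = sin φ₁ sin φ₂ + cos φ₁ cos φ₂ cos Δλ = (0.5899)(-0.8576) + (0.8075)(0.5143)(-0.9937) = -0.91858,
so c = arccos(-0.91858) = 2.73527 rad.
Distance = R·c = 6371 × 2.7353 ≈ 17426 km.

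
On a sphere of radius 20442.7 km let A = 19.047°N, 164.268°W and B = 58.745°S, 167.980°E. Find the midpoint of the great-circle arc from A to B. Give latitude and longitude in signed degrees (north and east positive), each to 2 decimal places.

The central angle between A and B is δ = 1.4151 rad.
With f = 0.5, the slerp weights are sin((1−f)δ)/sin δ = 0.6579 and sin(fδ)/sin δ = 0.6579.
Weighted sum of the unit vectors: (0.6579)·(-0.9098,-0.2563,0.3263) + (0.6579)·(-0.5075,0.1081,-0.8549) = (-0.9325, -0.0975, -0.3477).
Converting back: φ = atan2(z, √(x²+y²)) = -20.35°, λ = atan2(y, x) = -174.03°.

-20.35°, -174.03°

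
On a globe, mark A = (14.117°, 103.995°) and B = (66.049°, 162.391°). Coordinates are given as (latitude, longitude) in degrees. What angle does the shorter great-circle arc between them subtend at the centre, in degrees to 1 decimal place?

64.6°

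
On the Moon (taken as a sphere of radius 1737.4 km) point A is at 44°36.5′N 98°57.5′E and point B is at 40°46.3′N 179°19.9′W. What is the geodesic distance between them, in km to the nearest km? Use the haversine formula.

Let φ₁ = 0.7786 rad, φ₂ = 0.7116 rad, and Δλ = 1.4261 rad.
Haversine: a = sin²(Δφ/2) + cos φ₁ cos φ₂ sin²(Δλ/2) = 0.0011 + (0.7119)(0.7573)(0.4279) = 0.23183.
Central angle c = 2·arcsin(√a) = 1.00470 rad.
Distance = R·c = 1737.4 × 1.0047 ≈ 1746 km.

1746 km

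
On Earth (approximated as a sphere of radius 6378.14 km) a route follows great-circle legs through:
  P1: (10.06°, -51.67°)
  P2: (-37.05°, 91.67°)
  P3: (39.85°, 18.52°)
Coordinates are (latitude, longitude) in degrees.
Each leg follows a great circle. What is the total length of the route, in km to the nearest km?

26649 km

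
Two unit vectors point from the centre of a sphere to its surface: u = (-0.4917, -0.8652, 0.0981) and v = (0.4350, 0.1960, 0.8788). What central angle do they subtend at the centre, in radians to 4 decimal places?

u·v = -0.2973; |u| = 1.0000, |v| = 1.0000.
cos θ = (u·v)/(|u||v|) = -0.2973, so θ = 1.8726 rad.

1.8726 rad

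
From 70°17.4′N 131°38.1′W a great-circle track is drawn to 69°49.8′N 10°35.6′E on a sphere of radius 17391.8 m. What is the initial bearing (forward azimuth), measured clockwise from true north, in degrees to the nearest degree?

20°

With φ₁ = 1.2268, φ₂ = 1.2188, Δλ = 2.4824 rad, the forward-azimuth formula gives
θ = atan2( sin Δλ cos φ₂ , cos φ₁ sin φ₂ − sin φ₁ cos φ₂ cos Δλ ) = atan2(0.2112, 0.5732) = 20.23°.
So the initial bearing is 20°.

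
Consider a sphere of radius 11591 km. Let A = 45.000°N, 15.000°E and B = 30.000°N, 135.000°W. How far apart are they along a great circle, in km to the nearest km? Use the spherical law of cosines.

20267 km

Let φ₁ = 0.7854 rad, φ₂ = 0.5236 rad, and Δλ = -2.6180 rad.
cos c = sin φ₁ sin φ₂ + cos φ₁ cos φ₂ cos Δλ = (0.7071)(0.5000) + (0.7071)(0.8660)(-0.8660) = -0.17678,
so c = arccos(-0.17678) = 1.74851 rad.
Distance = R·c = 11591 × 1.7485 ≈ 20267 km.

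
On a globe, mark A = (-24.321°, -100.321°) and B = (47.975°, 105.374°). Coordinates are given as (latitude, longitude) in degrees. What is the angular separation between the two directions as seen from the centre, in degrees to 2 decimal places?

148.83°

With latitudes φ₁ = -24.321°, φ₂ = 47.975° and longitude difference Δλ = -154.305°:
cos c = sin φ₁ sin φ₂ + cos φ₁ cos φ₂ cos Δλ = (-0.4118)(0.7429) + (0.9113)(0.6695)(-0.9011) = -0.85566,
so c = arccos(-0.85566) = 2.59762 rad.
So the angular separation is 148.83°.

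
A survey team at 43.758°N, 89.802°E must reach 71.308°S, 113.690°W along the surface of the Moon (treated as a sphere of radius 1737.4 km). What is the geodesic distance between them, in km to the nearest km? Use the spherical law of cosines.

Let φ₁ = 0.7637 rad, φ₂ = -1.2446 rad, and Δλ = 2.7316 rad.
cos c = sin φ₁ sin φ₂ + cos φ₁ cos φ₂ cos Δλ = (0.6916)(-0.9473) + (0.7223)(0.3205)(-0.9171) = -0.86742,
so c = arccos(-0.86742) = 2.62079 rad.
Distance = R·c = 1737.4 × 2.6208 ≈ 4553 km.

4553 km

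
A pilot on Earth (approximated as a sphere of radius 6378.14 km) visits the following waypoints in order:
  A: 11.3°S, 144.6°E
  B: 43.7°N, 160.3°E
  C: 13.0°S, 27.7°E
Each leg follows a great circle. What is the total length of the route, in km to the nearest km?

Leg A→B: central angle 0.9919 rad, distance 6326.3 km.
Leg B→C: central angle 2.2552 rad, distance 14384.1 km.
Total: 6326.3 + 14384.1 ≈ 20710 km.

20710 km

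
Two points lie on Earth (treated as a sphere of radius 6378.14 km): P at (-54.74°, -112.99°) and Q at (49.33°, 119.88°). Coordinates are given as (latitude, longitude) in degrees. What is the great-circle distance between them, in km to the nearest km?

16456 km

Let φ₁ = -0.9554 rad, φ₂ = 0.8610 rad, and Δλ = -2.2188 rad.
cos c = sin φ₁ sin φ₂ + cos φ₁ cos φ₂ cos Δλ = (-0.8165)(0.7585) + (0.5773)(0.6517)(-0.6036) = -0.84642,
so c = arccos(-0.84642) = 2.58003 rad.
Distance = R·c = 6378.14 × 2.5800 ≈ 16456 km.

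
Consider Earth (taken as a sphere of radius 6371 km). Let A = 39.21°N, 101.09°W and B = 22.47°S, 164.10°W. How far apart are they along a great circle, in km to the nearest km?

Let φ₁ = 0.6843 rad, φ₂ = -0.3922 rad, and Δλ = -1.0997 rad.
cos c = sin φ₁ sin φ₂ + cos φ₁ cos φ₂ cos Δλ = (0.6322)(-0.3822) + (0.7748)(0.9241)(0.4538) = 0.08334,
so c = arccos(0.08334) = 1.48736 rad.
Distance = R·c = 6371 × 1.4874 ≈ 9476 km.

9476 km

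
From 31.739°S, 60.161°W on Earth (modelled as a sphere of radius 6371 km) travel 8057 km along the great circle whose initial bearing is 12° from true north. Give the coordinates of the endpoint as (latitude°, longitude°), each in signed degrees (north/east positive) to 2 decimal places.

39.39°, -45.30°

Angular distance δ = d/R = 8057/6371 = 1.26464 rad; initial bearing θ = 0.2094 rad.
sin φ₂ = sin φ₁ cos δ + cos φ₁ sin δ cos θ = (-0.5261)(0.3014) + (0.8505)(0.9535)(0.9781) = 0.6346, so φ₂ = 39.39°.
Δλ = atan2(sin θ sin δ cos φ₁, cos δ − sin φ₁ sin φ₂) = atan2(0.1686, 0.6352) = 14.864°.
λ₂ = -60.161° + 14.864° = -45.30°.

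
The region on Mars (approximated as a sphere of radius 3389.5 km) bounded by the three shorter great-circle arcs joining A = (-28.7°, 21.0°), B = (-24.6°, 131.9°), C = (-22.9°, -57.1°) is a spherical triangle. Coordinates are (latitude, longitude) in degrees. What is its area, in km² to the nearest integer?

19445460 km²

Side lengths (central angles): a = 2.2987, b = 1.2095, c = 1.6555 rad; semiperimeter s = 2.5818.
By l'Huilier's theorem, tan(E/4) = √[tan(s/2) tan((s−a)/2) tan((s−b)/2) tan((s−c)/2)], giving spherical excess E = 1.6926 rad.
Area = E·R² = 1.6926 × (3389.5)² ≈ 19445460 km².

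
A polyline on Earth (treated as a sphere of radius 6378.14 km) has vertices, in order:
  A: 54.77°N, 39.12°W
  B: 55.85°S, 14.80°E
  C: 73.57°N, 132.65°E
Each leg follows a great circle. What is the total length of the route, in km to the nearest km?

Leg A→B: central angle 2.0775 rad, distance 13250.5 km.
Leg B→C: central angle 2.6219 rad, distance 16722.6 km.
Total: 13250.5 + 16722.6 ≈ 29973 km.

29973 km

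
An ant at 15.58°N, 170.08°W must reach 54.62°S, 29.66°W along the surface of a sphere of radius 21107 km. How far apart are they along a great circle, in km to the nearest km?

48058 km

With latitudes φ₁ = 15.580°, φ₂ = -54.620° and longitude difference Δλ = 140.420°:
cos c = sin φ₁ sin φ₂ + cos φ₁ cos φ₂ cos Δλ = (0.2686)(-0.8153) + (0.9633)(0.5790)(-0.7707) = -0.64884,
so c = arccos(-0.64884) = 2.27686 rad.
Distance = R·c = 21107 × 2.2769 ≈ 48058 km.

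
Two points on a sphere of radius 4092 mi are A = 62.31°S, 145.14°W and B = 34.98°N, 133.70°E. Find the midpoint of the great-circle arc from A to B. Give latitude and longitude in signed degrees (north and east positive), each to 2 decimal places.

Central angle δ = 2.0366 rad. Interpolating on the sphere with fraction f = 0.5:
P = [sin((1−f)δ)·A + sin(fδ)·B] / sin δ = 0.9527·A + 0.9527·B in Cartesian coordinates,
giving P = (-0.9026, 0.3113, -0.2974), i.e. latitude -17.30°, longitude 160.97°.

-17.30°, 160.97°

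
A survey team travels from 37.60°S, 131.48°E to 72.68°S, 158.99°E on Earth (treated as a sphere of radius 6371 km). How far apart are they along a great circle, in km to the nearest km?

4187 km

In radians: φ₁ = -0.6562, φ₂ = -1.2685, Δλ = 27.510° = 0.4801 rad.
Haversine: a = sin²(Δφ/2) + cos φ₁ cos φ₂ sin²(Δλ/2) = 0.0908 + (0.7923)(0.2977)(0.0565) = 0.10416.
Central angle c = 2·arcsin(√a) = 0.65724 rad.
Distance = R·c = 6371 × 0.6572 ≈ 4187 km.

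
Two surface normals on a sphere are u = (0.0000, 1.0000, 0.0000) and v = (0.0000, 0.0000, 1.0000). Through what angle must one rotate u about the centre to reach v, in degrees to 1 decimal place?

90.0°

u·v = 0.0000; |u| = 1.0000, |v| = 1.0000.
cos θ = (u·v)/(|u||v|) = 0.0000, so θ = 90.0°.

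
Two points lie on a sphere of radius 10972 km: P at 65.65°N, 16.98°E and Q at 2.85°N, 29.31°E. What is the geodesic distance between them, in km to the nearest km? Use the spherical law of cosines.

12143 km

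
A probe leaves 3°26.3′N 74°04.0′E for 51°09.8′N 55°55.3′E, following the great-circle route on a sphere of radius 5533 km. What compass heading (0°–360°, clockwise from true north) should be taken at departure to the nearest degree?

With φ₁ = 0.0600, φ₂ = 0.8930, Δλ = -0.3167 rad, the forward-azimuth formula gives
θ = atan2( sin Δλ cos φ₂ , cos φ₁ sin φ₂ − sin φ₁ cos φ₂ cos Δλ ) = atan2(-0.1953, 0.7418) = -14.75°.
Adding 360° brings this into [0°, 360°): 345°.

345°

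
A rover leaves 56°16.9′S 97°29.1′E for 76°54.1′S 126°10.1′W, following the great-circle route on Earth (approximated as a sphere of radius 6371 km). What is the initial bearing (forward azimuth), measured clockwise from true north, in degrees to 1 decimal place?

With φ₁ = -0.9823, φ₂ = -1.3422, Δλ = 2.3797 rad, the forward-azimuth formula gives
θ = atan2( sin Δλ cos φ₂ , cos φ₁ sin φ₂ − sin φ₁ cos φ₂ cos Δλ ) = atan2(0.1564, -0.6771) = 166.99°.
So the initial bearing is 167.0°.

167.0°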